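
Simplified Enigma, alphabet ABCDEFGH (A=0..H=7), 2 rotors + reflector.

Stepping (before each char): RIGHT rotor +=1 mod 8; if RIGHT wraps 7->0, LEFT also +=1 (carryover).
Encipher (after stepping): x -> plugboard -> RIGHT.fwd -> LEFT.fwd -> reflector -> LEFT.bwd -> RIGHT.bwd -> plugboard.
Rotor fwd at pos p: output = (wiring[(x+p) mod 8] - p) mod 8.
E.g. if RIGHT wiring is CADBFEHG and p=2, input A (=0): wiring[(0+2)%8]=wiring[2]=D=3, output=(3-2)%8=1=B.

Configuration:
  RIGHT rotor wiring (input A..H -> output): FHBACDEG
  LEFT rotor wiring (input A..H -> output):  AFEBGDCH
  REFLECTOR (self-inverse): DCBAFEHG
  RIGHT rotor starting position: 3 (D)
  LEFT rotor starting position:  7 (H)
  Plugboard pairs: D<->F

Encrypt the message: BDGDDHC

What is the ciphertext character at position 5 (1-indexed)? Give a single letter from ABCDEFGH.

Char 1 ('B'): step: R->4, L=7; B->plug->B->R->H->L->D->refl->A->L'->A->R'->C->plug->C
Char 2 ('D'): step: R->5, L=7; D->plug->F->R->E->L->C->refl->B->L'->B->R'->C->plug->C
Char 3 ('G'): step: R->6, L=7; G->plug->G->R->E->L->C->refl->B->L'->B->R'->D->plug->F
Char 4 ('D'): step: R->7, L=7; D->plug->F->R->D->L->F->refl->E->L'->G->R'->B->plug->B
Char 5 ('D'): step: R->0, L->0 (L advanced); D->plug->F->R->D->L->B->refl->C->L'->G->R'->H->plug->H

H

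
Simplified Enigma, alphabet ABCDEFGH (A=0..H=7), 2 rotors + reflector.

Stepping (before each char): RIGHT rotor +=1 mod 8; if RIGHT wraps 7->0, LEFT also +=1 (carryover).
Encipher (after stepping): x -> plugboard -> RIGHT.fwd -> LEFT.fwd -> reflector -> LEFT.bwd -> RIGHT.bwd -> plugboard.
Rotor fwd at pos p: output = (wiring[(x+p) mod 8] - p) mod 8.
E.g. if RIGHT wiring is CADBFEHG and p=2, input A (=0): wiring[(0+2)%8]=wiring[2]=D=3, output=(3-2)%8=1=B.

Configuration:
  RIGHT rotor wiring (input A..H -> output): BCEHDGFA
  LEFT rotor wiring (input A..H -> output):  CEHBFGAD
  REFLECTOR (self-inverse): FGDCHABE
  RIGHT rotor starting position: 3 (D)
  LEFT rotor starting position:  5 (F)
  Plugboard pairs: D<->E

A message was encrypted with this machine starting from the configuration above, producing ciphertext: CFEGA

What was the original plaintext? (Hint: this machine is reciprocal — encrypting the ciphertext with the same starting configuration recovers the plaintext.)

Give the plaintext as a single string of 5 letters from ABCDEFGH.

Char 1 ('C'): step: R->4, L=5; C->plug->C->R->B->L->D->refl->C->L'->F->R'->E->plug->D
Char 2 ('F'): step: R->5, L=5; F->plug->F->R->H->L->A->refl->F->L'->D->R'->C->plug->C
Char 3 ('E'): step: R->6, L=5; E->plug->D->R->E->L->H->refl->E->L'->G->R'->E->plug->D
Char 4 ('G'): step: R->7, L=5; G->plug->G->R->H->L->A->refl->F->L'->D->R'->C->plug->C
Char 5 ('A'): step: R->0, L->6 (L advanced); A->plug->A->R->B->L->F->refl->A->L'->H->R'->D->plug->E

Answer: DCDCE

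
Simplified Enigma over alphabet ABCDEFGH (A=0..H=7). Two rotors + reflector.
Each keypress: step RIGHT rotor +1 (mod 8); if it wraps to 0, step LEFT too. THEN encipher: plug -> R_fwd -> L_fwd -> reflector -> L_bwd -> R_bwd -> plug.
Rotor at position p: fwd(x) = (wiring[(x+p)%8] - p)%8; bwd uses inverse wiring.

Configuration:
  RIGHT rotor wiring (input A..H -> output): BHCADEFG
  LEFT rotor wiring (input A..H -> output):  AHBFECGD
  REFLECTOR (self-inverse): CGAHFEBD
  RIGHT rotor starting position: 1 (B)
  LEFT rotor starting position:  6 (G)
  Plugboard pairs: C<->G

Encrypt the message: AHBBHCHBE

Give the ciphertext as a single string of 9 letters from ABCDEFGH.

Answer: DGDEGFBFD

Derivation:
Char 1 ('A'): step: R->2, L=6; A->plug->A->R->A->L->A->refl->C->L'->C->R'->D->plug->D
Char 2 ('H'): step: R->3, L=6; H->plug->H->R->H->L->E->refl->F->L'->B->R'->C->plug->G
Char 3 ('B'): step: R->4, L=6; B->plug->B->R->A->L->A->refl->C->L'->C->R'->D->plug->D
Char 4 ('B'): step: R->5, L=6; B->plug->B->R->A->L->A->refl->C->L'->C->R'->E->plug->E
Char 5 ('H'): step: R->6, L=6; H->plug->H->R->G->L->G->refl->B->L'->D->R'->C->plug->G
Char 6 ('C'): step: R->7, L=6; C->plug->G->R->F->L->H->refl->D->L'->E->R'->F->plug->F
Char 7 ('H'): step: R->0, L->7 (L advanced); H->plug->H->R->G->L->D->refl->H->L'->H->R'->B->plug->B
Char 8 ('B'): step: R->1, L=7; B->plug->B->R->B->L->B->refl->G->L'->E->R'->F->plug->F
Char 9 ('E'): step: R->2, L=7; E->plug->E->R->D->L->C->refl->A->L'->C->R'->D->plug->D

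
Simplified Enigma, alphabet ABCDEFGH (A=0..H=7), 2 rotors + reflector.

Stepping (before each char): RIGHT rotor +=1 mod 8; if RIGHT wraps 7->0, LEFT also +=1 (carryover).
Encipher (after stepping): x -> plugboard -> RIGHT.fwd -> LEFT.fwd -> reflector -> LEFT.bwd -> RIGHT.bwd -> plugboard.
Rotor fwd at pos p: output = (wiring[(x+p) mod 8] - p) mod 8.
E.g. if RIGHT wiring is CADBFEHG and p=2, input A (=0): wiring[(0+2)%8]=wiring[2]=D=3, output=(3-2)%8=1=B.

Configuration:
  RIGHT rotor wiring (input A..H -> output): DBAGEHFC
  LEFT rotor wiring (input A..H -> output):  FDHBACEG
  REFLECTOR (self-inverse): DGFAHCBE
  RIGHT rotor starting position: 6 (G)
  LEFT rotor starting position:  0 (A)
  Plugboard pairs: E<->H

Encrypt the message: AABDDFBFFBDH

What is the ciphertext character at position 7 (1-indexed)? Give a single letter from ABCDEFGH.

Char 1 ('A'): step: R->7, L=0; A->plug->A->R->D->L->B->refl->G->L'->H->R'->E->plug->H
Char 2 ('A'): step: R->0, L->1 (L advanced); A->plug->A->R->D->L->H->refl->E->L'->H->R'->F->plug->F
Char 3 ('B'): step: R->1, L=1; B->plug->B->R->H->L->E->refl->H->L'->D->R'->D->plug->D
Char 4 ('D'): step: R->2, L=1; D->plug->D->R->F->L->D->refl->A->L'->C->R'->C->plug->C
Char 5 ('D'): step: R->3, L=1; D->plug->D->R->C->L->A->refl->D->L'->F->R'->H->plug->E
Char 6 ('F'): step: R->4, L=1; F->plug->F->R->F->L->D->refl->A->L'->C->R'->H->plug->E
Char 7 ('B'): step: R->5, L=1; B->plug->B->R->A->L->C->refl->F->L'->G->R'->D->plug->D

D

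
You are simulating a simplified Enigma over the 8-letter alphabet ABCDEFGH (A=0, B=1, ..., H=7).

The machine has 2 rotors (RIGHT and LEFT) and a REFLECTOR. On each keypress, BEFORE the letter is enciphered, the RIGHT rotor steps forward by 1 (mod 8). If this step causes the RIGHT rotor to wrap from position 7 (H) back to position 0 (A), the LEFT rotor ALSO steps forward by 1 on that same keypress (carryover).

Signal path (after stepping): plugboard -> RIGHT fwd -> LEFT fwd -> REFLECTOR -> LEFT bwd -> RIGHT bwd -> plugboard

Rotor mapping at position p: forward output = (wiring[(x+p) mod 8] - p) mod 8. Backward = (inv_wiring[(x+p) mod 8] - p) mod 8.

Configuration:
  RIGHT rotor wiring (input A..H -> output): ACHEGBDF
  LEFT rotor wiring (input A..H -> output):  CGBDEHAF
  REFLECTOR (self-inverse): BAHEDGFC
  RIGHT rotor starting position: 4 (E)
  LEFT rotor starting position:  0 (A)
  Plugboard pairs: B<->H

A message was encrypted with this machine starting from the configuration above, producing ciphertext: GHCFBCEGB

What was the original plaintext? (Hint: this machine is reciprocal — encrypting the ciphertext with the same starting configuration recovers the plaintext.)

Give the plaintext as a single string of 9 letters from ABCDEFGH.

Char 1 ('G'): step: R->5, L=0; G->plug->G->R->H->L->F->refl->G->L'->B->R'->H->plug->B
Char 2 ('H'): step: R->6, L=0; H->plug->B->R->H->L->F->refl->G->L'->B->R'->E->plug->E
Char 3 ('C'): step: R->7, L=0; C->plug->C->R->D->L->D->refl->E->L'->E->R'->H->plug->B
Char 4 ('F'): step: R->0, L->1 (L advanced); F->plug->F->R->B->L->A->refl->B->L'->H->R'->C->plug->C
Char 5 ('B'): step: R->1, L=1; B->plug->H->R->H->L->B->refl->A->L'->B->R'->A->plug->A
Char 6 ('C'): step: R->2, L=1; C->plug->C->R->E->L->G->refl->F->L'->A->R'->H->plug->B
Char 7 ('E'): step: R->3, L=1; E->plug->E->R->C->L->C->refl->H->L'->F->R'->F->plug->F
Char 8 ('G'): step: R->4, L=1; G->plug->G->R->D->L->D->refl->E->L'->G->R'->F->plug->F
Char 9 ('B'): step: R->5, L=1; B->plug->H->R->B->L->A->refl->B->L'->H->R'->G->plug->G

Answer: BEBCABFFG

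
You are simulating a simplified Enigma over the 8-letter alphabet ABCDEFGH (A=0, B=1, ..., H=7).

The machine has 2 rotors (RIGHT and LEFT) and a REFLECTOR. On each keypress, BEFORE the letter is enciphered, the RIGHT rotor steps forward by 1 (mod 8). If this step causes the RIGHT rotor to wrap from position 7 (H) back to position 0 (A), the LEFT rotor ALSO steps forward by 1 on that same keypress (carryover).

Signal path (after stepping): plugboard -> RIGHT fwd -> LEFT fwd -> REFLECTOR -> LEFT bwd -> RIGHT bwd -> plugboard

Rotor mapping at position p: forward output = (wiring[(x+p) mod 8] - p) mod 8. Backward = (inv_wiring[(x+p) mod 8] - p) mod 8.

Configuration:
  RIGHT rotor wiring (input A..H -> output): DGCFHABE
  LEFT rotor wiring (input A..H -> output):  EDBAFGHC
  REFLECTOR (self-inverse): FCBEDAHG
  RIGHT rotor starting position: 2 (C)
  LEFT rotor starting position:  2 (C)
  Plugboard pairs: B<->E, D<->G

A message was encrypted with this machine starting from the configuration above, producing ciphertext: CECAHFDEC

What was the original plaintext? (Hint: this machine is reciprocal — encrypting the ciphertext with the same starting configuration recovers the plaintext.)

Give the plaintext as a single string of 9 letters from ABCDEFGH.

Char 1 ('C'): step: R->3, L=2; C->plug->C->R->F->L->A->refl->F->L'->E->R'->B->plug->E
Char 2 ('E'): step: R->4, L=2; E->plug->B->R->E->L->F->refl->A->L'->F->R'->C->plug->C
Char 3 ('C'): step: R->5, L=2; C->plug->C->R->H->L->B->refl->C->L'->G->R'->D->plug->G
Char 4 ('A'): step: R->6, L=2; A->plug->A->R->D->L->E->refl->D->L'->C->R'->H->plug->H
Char 5 ('H'): step: R->7, L=2; H->plug->H->R->C->L->D->refl->E->L'->D->R'->D->plug->G
Char 6 ('F'): step: R->0, L->3 (L advanced); F->plug->F->R->A->L->F->refl->A->L'->G->R'->B->plug->E
Char 7 ('D'): step: R->1, L=3; D->plug->G->R->D->L->E->refl->D->L'->C->R'->H->plug->H
Char 8 ('E'): step: R->2, L=3; E->plug->B->R->D->L->E->refl->D->L'->C->R'->F->plug->F
Char 9 ('C'): step: R->3, L=3; C->plug->C->R->F->L->B->refl->C->L'->B->R'->E->plug->B

Answer: ECGHGEHFB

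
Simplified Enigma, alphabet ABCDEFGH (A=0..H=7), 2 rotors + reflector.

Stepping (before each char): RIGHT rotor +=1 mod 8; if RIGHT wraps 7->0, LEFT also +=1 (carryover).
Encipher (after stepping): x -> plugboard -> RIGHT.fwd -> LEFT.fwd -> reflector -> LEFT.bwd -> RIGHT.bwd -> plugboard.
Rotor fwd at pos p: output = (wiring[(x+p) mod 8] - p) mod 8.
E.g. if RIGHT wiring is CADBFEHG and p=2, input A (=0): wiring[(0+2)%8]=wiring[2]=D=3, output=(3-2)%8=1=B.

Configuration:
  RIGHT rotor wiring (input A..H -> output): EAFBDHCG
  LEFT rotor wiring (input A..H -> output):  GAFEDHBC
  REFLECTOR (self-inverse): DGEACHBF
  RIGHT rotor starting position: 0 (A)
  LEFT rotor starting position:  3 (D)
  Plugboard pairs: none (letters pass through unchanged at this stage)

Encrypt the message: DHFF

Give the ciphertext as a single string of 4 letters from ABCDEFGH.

Char 1 ('D'): step: R->1, L=3; D->plug->D->R->C->L->E->refl->C->L'->H->R'->A->plug->A
Char 2 ('H'): step: R->2, L=3; H->plug->H->R->G->L->F->refl->H->L'->E->R'->F->plug->F
Char 3 ('F'): step: R->3, L=3; F->plug->F->R->B->L->A->refl->D->L'->F->R'->G->plug->G
Char 4 ('F'): step: R->4, L=3; F->plug->F->R->E->L->H->refl->F->L'->G->R'->C->plug->C

Answer: AFGC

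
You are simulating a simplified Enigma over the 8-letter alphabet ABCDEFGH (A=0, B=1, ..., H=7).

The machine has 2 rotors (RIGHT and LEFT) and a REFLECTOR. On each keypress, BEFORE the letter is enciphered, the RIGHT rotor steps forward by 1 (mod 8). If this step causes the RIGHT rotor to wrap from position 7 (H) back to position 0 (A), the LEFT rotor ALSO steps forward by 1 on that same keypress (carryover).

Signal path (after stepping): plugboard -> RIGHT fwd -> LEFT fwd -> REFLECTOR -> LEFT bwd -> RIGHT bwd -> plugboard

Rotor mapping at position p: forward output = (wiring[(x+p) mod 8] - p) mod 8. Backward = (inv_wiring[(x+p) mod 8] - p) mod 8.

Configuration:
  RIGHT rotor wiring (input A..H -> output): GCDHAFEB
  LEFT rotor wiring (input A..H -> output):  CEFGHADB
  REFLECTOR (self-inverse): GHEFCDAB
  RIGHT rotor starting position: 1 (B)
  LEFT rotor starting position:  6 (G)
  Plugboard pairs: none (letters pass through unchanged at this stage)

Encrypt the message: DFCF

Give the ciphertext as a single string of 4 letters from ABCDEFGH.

Char 1 ('D'): step: R->2, L=6; D->plug->D->R->D->L->G->refl->A->L'->F->R'->B->plug->B
Char 2 ('F'): step: R->3, L=6; F->plug->F->R->D->L->G->refl->A->L'->F->R'->B->plug->B
Char 3 ('C'): step: R->4, L=6; C->plug->C->R->A->L->F->refl->D->L'->B->R'->B->plug->B
Char 4 ('F'): step: R->5, L=6; F->plug->F->R->G->L->B->refl->H->L'->E->R'->C->plug->C

Answer: BBBC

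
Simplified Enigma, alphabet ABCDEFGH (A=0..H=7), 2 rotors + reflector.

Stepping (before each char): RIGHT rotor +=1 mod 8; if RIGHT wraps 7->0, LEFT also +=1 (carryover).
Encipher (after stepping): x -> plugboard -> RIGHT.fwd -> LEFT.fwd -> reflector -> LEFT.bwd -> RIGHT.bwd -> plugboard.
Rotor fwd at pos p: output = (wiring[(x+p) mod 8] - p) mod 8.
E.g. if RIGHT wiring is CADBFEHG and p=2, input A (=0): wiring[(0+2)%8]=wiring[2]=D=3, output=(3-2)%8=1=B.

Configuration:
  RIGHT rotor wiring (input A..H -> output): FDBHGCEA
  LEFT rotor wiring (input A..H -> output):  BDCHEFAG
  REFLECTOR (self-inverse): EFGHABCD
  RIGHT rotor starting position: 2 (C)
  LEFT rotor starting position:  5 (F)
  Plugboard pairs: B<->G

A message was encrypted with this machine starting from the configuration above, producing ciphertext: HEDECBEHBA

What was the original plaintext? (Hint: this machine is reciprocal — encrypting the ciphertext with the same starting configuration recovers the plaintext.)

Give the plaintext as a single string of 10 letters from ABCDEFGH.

Answer: AFCBGCHCHF

Derivation:
Char 1 ('H'): step: R->3, L=5; H->plug->H->R->G->L->C->refl->G->L'->E->R'->A->plug->A
Char 2 ('E'): step: R->4, L=5; E->plug->E->R->B->L->D->refl->H->L'->H->R'->F->plug->F
Char 3 ('D'): step: R->5, L=5; D->plug->D->R->A->L->A->refl->E->L'->D->R'->C->plug->C
Char 4 ('E'): step: R->6, L=5; E->plug->E->R->D->L->E->refl->A->L'->A->R'->G->plug->B
Char 5 ('C'): step: R->7, L=5; C->plug->C->R->E->L->G->refl->C->L'->G->R'->B->plug->G
Char 6 ('B'): step: R->0, L->6 (L advanced); B->plug->G->R->E->L->E->refl->A->L'->B->R'->C->plug->C
Char 7 ('E'): step: R->1, L=6; E->plug->E->R->B->L->A->refl->E->L'->E->R'->H->plug->H
Char 8 ('H'): step: R->2, L=6; H->plug->H->R->B->L->A->refl->E->L'->E->R'->C->plug->C
Char 9 ('B'): step: R->3, L=6; B->plug->G->R->A->L->C->refl->G->L'->G->R'->H->plug->H
Char 10 ('A'): step: R->4, L=6; A->plug->A->R->C->L->D->refl->H->L'->H->R'->F->plug->F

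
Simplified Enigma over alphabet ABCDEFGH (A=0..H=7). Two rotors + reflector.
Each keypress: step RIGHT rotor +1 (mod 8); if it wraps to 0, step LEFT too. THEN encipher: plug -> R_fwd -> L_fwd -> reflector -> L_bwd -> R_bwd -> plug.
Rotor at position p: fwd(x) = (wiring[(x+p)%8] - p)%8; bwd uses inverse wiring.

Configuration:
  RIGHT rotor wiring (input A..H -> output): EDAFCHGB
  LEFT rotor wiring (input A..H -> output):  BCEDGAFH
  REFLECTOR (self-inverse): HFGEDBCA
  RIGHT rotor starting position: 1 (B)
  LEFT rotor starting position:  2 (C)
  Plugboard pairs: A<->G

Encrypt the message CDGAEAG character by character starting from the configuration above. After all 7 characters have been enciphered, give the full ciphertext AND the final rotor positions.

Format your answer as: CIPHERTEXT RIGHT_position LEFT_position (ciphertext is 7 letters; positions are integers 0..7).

Char 1 ('C'): step: R->2, L=2; C->plug->C->R->A->L->C->refl->G->L'->D->R'->B->plug->B
Char 2 ('D'): step: R->3, L=2; D->plug->D->R->D->L->G->refl->C->L'->A->R'->G->plug->A
Char 3 ('G'): step: R->4, L=2; G->plug->A->R->G->L->H->refl->A->L'->H->R'->F->plug->F
Char 4 ('A'): step: R->5, L=2; A->plug->G->R->A->L->C->refl->G->L'->D->R'->F->plug->F
Char 5 ('E'): step: R->6, L=2; E->plug->E->R->C->L->E->refl->D->L'->E->R'->G->plug->A
Char 6 ('A'): step: R->7, L=2; A->plug->G->R->A->L->C->refl->G->L'->D->R'->F->plug->F
Char 7 ('G'): step: R->0, L->3 (L advanced); G->plug->A->R->E->L->E->refl->D->L'->B->R'->H->plug->H
Final: ciphertext=BAFFAFH, RIGHT=0, LEFT=3

Answer: BAFFAFH 0 3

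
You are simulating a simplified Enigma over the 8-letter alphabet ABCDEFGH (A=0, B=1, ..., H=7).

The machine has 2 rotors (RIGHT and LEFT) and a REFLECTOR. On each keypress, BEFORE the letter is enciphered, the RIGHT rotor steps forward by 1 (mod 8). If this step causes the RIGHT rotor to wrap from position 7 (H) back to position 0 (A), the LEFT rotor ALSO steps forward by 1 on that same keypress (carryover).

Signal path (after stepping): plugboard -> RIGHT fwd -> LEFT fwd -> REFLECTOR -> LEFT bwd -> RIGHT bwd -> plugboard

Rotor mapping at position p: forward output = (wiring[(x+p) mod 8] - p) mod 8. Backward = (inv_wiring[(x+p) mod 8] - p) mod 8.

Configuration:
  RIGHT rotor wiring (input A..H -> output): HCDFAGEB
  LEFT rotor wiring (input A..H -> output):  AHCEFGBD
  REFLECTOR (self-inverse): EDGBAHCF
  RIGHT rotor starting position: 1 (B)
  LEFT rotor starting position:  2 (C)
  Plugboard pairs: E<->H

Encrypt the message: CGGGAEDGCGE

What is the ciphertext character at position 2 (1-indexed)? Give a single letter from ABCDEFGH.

Char 1 ('C'): step: R->2, L=2; C->plug->C->R->G->L->G->refl->C->L'->B->R'->A->plug->A
Char 2 ('G'): step: R->3, L=2; G->plug->G->R->H->L->F->refl->H->L'->E->R'->F->plug->F

F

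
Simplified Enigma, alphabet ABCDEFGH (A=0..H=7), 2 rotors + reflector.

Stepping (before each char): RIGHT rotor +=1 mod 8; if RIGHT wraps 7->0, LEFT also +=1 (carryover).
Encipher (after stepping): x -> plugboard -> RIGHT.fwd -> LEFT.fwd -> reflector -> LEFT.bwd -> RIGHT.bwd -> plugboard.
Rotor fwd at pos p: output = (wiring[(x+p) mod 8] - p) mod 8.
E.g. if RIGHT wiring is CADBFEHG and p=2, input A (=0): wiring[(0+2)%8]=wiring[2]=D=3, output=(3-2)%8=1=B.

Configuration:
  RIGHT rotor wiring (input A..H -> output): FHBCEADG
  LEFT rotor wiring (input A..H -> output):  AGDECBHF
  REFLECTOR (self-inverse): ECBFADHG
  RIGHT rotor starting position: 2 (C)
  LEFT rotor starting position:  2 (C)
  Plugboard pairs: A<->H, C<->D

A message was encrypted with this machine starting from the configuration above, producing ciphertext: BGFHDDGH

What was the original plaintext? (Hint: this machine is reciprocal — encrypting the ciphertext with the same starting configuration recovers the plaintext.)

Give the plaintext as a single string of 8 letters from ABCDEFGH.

Char 1 ('B'): step: R->3, L=2; B->plug->B->R->B->L->C->refl->B->L'->A->R'->D->plug->C
Char 2 ('G'): step: R->4, L=2; G->plug->G->R->F->L->D->refl->F->L'->E->R'->B->plug->B
Char 3 ('F'): step: R->5, L=2; F->plug->F->R->E->L->F->refl->D->L'->F->R'->G->plug->G
Char 4 ('H'): step: R->6, L=2; H->plug->A->R->F->L->D->refl->F->L'->E->R'->F->plug->F
Char 5 ('D'): step: R->7, L=2; D->plug->C->R->A->L->B->refl->C->L'->B->R'->G->plug->G
Char 6 ('D'): step: R->0, L->3 (L advanced); D->plug->C->R->B->L->H->refl->G->L'->C->R'->D->plug->C
Char 7 ('G'): step: R->1, L=3; G->plug->G->R->F->L->F->refl->D->L'->G->R'->A->plug->H
Char 8 ('H'): step: R->2, L=3; H->plug->A->R->H->L->A->refl->E->L'->D->R'->G->plug->G

Answer: CBGFGCHG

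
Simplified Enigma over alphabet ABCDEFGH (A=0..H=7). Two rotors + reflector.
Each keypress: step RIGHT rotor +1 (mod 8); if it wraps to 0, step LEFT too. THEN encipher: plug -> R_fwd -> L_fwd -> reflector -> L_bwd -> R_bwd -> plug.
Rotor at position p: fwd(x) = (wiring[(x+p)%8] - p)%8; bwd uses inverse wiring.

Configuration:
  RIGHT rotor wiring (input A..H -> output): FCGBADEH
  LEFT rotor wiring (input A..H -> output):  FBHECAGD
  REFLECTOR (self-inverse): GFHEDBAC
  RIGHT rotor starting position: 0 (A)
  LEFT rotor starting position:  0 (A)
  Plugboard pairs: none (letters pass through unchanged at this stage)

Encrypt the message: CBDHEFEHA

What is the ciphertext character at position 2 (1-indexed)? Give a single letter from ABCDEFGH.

Char 1 ('C'): step: R->1, L=0; C->plug->C->R->A->L->F->refl->B->L'->B->R'->A->plug->A
Char 2 ('B'): step: R->2, L=0; B->plug->B->R->H->L->D->refl->E->L'->D->R'->G->plug->G

G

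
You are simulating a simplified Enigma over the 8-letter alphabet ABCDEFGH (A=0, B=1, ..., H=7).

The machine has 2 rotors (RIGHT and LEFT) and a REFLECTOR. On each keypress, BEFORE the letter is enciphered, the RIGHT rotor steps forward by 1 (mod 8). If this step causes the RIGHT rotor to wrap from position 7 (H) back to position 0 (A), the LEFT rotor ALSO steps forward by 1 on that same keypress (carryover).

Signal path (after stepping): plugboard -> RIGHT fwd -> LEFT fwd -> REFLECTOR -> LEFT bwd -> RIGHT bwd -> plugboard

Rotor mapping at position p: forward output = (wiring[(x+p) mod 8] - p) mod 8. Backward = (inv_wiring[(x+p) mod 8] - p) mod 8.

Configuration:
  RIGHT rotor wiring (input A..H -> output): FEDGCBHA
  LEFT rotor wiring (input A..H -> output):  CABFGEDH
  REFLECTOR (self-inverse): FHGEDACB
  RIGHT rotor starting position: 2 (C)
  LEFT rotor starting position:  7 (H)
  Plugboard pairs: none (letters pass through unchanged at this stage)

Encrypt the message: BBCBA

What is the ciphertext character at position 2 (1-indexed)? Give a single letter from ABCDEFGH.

Char 1 ('B'): step: R->3, L=7; B->plug->B->R->H->L->E->refl->D->L'->B->R'->G->plug->G
Char 2 ('B'): step: R->4, L=7; B->plug->B->R->F->L->H->refl->B->L'->C->R'->H->plug->H

H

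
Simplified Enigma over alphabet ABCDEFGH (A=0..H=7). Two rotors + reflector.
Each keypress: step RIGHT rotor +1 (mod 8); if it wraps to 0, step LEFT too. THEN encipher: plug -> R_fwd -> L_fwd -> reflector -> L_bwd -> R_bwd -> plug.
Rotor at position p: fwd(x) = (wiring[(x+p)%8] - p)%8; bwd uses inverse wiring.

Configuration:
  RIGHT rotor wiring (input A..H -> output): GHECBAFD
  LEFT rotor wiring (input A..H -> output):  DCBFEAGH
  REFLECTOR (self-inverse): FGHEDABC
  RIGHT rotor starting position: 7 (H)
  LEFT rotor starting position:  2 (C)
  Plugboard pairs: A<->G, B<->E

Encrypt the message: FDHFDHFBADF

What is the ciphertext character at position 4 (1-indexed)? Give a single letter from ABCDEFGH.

Char 1 ('F'): step: R->0, L->3 (L advanced); F->plug->F->R->A->L->C->refl->H->L'->G->R'->A->plug->G
Char 2 ('D'): step: R->1, L=3; D->plug->D->R->A->L->C->refl->H->L'->G->R'->A->plug->G
Char 3 ('H'): step: R->2, L=3; H->plug->H->R->F->L->A->refl->F->L'->C->R'->A->plug->G
Char 4 ('F'): step: R->3, L=3; F->plug->F->R->D->L->D->refl->E->L'->E->R'->G->plug->A

A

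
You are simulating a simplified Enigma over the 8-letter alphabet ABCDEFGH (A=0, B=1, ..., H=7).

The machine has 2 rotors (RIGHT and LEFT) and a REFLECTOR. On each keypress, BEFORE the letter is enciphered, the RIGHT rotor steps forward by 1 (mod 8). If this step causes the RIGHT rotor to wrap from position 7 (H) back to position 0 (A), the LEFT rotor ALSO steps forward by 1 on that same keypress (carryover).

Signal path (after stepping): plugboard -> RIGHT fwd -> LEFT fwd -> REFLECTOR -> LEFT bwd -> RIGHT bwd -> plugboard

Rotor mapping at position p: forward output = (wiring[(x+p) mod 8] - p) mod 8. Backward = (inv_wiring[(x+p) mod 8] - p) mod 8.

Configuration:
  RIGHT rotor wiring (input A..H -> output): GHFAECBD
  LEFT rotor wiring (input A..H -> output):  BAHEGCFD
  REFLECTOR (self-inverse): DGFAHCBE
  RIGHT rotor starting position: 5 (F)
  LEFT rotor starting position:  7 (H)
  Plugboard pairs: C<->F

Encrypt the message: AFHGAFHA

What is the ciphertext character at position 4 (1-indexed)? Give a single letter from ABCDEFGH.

Char 1 ('A'): step: R->6, L=7; A->plug->A->R->D->L->A->refl->D->L'->G->R'->G->plug->G
Char 2 ('F'): step: R->7, L=7; F->plug->C->R->A->L->E->refl->H->L'->F->R'->F->plug->C
Char 3 ('H'): step: R->0, L->0 (L advanced); H->plug->H->R->D->L->E->refl->H->L'->C->R'->F->plug->C
Char 4 ('G'): step: R->1, L=0; G->plug->G->R->C->L->H->refl->E->L'->D->R'->D->plug->D

D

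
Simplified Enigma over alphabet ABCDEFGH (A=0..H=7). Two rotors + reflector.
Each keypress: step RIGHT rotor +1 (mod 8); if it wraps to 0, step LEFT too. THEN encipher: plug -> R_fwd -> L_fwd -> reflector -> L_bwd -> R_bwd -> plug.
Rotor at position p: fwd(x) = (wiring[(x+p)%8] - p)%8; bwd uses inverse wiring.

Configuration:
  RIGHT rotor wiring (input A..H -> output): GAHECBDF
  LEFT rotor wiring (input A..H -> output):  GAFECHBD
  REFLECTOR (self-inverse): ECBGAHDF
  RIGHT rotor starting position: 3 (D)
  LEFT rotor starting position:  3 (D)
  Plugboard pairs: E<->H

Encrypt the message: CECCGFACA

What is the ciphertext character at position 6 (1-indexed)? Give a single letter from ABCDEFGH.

Char 1 ('C'): step: R->4, L=3; C->plug->C->R->H->L->C->refl->B->L'->A->R'->H->plug->E
Char 2 ('E'): step: R->5, L=3; E->plug->H->R->F->L->D->refl->G->L'->D->R'->E->plug->H
Char 3 ('C'): step: R->6, L=3; C->plug->C->R->A->L->B->refl->C->L'->H->R'->B->plug->B
Char 4 ('C'): step: R->7, L=3; C->plug->C->R->B->L->H->refl->F->L'->G->R'->A->plug->A
Char 5 ('G'): step: R->0, L->4 (L advanced); G->plug->G->R->D->L->H->refl->F->L'->C->R'->E->plug->H
Char 6 ('F'): step: R->1, L=4; F->plug->F->R->C->L->F->refl->H->L'->D->R'->C->plug->C

C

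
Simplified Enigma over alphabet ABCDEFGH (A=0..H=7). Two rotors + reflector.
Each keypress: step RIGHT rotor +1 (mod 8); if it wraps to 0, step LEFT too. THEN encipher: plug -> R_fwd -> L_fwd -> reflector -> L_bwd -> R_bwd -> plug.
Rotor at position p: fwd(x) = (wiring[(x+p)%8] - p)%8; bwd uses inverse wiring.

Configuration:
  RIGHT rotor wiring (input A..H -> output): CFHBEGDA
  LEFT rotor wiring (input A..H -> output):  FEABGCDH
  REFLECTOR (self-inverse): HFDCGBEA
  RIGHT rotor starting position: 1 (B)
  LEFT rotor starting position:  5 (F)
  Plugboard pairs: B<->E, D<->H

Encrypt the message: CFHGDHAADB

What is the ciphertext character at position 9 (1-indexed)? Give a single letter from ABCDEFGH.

Char 1 ('C'): step: R->2, L=5; C->plug->C->R->C->L->C->refl->D->L'->F->R'->A->plug->A
Char 2 ('F'): step: R->3, L=5; F->plug->F->R->H->L->B->refl->F->L'->A->R'->D->plug->H
Char 3 ('H'): step: R->4, L=5; H->plug->D->R->E->L->H->refl->A->L'->D->R'->G->plug->G
Char 4 ('G'): step: R->5, L=5; G->plug->G->R->E->L->H->refl->A->L'->D->R'->C->plug->C
Char 5 ('D'): step: R->6, L=5; D->plug->H->R->A->L->F->refl->B->L'->H->R'->D->plug->H
Char 6 ('H'): step: R->7, L=5; H->plug->D->R->A->L->F->refl->B->L'->H->R'->G->plug->G
Char 7 ('A'): step: R->0, L->6 (L advanced); A->plug->A->R->C->L->H->refl->A->L'->G->R'->F->plug->F
Char 8 ('A'): step: R->1, L=6; A->plug->A->R->E->L->C->refl->D->L'->F->R'->E->plug->B
Char 9 ('D'): step: R->2, L=6; D->plug->H->R->D->L->G->refl->E->L'->H->R'->B->plug->E

E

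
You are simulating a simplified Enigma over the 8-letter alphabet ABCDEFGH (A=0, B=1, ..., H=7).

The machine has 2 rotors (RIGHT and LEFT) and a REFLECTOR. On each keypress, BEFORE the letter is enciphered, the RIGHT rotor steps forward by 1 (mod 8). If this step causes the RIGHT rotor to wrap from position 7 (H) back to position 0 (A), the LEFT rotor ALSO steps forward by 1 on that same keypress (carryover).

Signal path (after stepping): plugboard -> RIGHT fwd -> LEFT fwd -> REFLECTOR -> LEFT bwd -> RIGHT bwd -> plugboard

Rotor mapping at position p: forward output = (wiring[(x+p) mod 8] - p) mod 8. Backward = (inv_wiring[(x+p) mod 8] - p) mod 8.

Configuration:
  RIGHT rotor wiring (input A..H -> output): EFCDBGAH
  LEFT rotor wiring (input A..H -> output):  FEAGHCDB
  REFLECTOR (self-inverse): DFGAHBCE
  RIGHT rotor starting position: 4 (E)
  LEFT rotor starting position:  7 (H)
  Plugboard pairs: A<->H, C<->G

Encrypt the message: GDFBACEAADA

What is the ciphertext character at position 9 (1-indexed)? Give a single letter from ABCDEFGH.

Char 1 ('G'): step: R->5, L=7; G->plug->C->R->C->L->F->refl->B->L'->D->R'->B->plug->B
Char 2 ('D'): step: R->6, L=7; D->plug->D->R->H->L->E->refl->H->L'->E->R'->E->plug->E
Char 3 ('F'): step: R->7, L=7; F->plug->F->R->C->L->F->refl->B->L'->D->R'->D->plug->D
Char 4 ('B'): step: R->0, L->0 (L advanced); B->plug->B->R->F->L->C->refl->G->L'->D->R'->D->plug->D
Char 5 ('A'): step: R->1, L=0; A->plug->H->R->D->L->G->refl->C->L'->F->R'->E->plug->E
Char 6 ('C'): step: R->2, L=0; C->plug->G->R->C->L->A->refl->D->L'->G->R'->E->plug->E
Char 7 ('E'): step: R->3, L=0; E->plug->E->R->E->L->H->refl->E->L'->B->R'->F->plug->F
Char 8 ('A'): step: R->4, L=0; A->plug->H->R->H->L->B->refl->F->L'->A->R'->E->plug->E
Char 9 ('A'): step: R->5, L=0; A->plug->H->R->E->L->H->refl->E->L'->B->R'->A->plug->H

H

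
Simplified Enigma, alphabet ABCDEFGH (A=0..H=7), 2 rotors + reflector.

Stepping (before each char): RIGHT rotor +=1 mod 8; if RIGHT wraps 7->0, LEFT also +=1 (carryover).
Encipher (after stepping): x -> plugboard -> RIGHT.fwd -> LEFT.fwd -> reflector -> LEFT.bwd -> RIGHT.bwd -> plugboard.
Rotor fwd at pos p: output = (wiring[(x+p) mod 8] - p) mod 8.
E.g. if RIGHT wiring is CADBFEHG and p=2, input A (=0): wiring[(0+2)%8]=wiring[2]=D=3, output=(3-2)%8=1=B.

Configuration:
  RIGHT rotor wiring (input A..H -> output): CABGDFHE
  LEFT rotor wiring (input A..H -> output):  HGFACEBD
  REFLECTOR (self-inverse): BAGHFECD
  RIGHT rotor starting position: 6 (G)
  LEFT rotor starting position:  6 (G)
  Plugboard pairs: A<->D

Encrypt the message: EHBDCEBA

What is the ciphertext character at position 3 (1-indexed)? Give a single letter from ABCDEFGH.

Char 1 ('E'): step: R->7, L=6; E->plug->E->R->H->L->G->refl->C->L'->F->R'->A->plug->D
Char 2 ('H'): step: R->0, L->7 (L advanced); H->plug->H->R->E->L->B->refl->A->L'->B->R'->C->plug->C
Char 3 ('B'): step: R->1, L=7; B->plug->B->R->A->L->E->refl->F->L'->G->R'->F->plug->F

F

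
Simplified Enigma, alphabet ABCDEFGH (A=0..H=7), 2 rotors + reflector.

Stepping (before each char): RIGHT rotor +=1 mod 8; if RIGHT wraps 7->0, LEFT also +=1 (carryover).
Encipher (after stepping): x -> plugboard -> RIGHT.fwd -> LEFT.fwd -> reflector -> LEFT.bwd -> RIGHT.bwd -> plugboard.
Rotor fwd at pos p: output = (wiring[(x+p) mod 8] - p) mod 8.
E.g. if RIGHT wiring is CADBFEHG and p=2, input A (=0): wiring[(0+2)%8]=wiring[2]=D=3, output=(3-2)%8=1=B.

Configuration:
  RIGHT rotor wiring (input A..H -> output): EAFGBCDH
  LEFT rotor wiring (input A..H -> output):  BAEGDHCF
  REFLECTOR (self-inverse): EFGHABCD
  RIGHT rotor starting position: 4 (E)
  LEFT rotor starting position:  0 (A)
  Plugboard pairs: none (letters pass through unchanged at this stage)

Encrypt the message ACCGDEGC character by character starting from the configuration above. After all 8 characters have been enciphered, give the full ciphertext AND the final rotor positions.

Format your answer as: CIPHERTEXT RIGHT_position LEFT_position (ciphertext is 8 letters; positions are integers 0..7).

Char 1 ('A'): step: R->5, L=0; A->plug->A->R->F->L->H->refl->D->L'->E->R'->H->plug->H
Char 2 ('C'): step: R->6, L=0; C->plug->C->R->G->L->C->refl->G->L'->D->R'->G->plug->G
Char 3 ('C'): step: R->7, L=0; C->plug->C->R->B->L->A->refl->E->L'->C->R'->F->plug->F
Char 4 ('G'): step: R->0, L->1 (L advanced); G->plug->G->R->D->L->C->refl->G->L'->E->R'->A->plug->A
Char 5 ('D'): step: R->1, L=1; D->plug->D->R->A->L->H->refl->D->L'->B->R'->E->plug->E
Char 6 ('E'): step: R->2, L=1; E->plug->E->R->B->L->D->refl->H->L'->A->R'->D->plug->D
Char 7 ('G'): step: R->3, L=1; G->plug->G->R->F->L->B->refl->F->L'->C->R'->H->plug->H
Char 8 ('C'): step: R->4, L=1; C->plug->C->R->H->L->A->refl->E->L'->G->R'->B->plug->B
Final: ciphertext=HGFAEDHB, RIGHT=4, LEFT=1

Answer: HGFAEDHB 4 1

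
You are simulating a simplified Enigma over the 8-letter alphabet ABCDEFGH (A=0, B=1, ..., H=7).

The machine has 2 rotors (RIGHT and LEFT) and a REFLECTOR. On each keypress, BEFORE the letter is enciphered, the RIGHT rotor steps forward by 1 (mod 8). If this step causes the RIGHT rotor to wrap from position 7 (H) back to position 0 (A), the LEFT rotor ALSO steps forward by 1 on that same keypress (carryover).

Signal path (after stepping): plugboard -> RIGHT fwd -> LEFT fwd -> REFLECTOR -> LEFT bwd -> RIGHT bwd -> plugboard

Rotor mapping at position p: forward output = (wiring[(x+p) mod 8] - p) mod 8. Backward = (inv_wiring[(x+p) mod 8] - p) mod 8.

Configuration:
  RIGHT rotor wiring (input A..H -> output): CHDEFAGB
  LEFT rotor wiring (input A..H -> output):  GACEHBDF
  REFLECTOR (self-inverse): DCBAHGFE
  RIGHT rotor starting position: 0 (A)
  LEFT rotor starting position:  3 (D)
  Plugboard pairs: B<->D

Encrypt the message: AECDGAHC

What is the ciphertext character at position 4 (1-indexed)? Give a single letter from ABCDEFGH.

Char 1 ('A'): step: R->1, L=3; A->plug->A->R->G->L->F->refl->G->L'->C->R'->B->plug->D
Char 2 ('E'): step: R->2, L=3; E->plug->E->R->E->L->C->refl->B->L'->A->R'->G->plug->G
Char 3 ('C'): step: R->3, L=3; C->plug->C->R->F->L->D->refl->A->L'->D->R'->D->plug->B
Char 4 ('D'): step: R->4, L=3; D->plug->B->R->E->L->C->refl->B->L'->A->R'->H->plug->H

H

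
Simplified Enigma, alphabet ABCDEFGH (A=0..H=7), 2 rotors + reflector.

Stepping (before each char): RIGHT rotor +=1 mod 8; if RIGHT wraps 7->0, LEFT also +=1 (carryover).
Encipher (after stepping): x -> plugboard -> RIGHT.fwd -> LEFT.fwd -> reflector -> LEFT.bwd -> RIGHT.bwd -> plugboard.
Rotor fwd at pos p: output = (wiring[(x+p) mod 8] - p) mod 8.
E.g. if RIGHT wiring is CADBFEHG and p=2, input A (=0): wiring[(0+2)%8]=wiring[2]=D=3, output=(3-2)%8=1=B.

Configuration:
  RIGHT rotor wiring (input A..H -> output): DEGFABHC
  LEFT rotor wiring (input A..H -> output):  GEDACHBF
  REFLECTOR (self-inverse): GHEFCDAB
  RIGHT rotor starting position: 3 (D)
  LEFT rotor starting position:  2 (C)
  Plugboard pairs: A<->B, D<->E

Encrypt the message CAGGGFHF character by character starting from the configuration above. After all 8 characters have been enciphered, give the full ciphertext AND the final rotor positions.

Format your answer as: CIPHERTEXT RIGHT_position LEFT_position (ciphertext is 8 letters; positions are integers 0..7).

Answer: AFBFBGBA 3 3

Derivation:
Char 1 ('C'): step: R->4, L=2; C->plug->C->R->D->L->F->refl->D->L'->F->R'->B->plug->A
Char 2 ('A'): step: R->5, L=2; A->plug->B->R->C->L->A->refl->G->L'->B->R'->F->plug->F
Char 3 ('G'): step: R->6, L=2; G->plug->G->R->C->L->A->refl->G->L'->B->R'->A->plug->B
Char 4 ('G'): step: R->7, L=2; G->plug->G->R->C->L->A->refl->G->L'->B->R'->F->plug->F
Char 5 ('G'): step: R->0, L->3 (L advanced); G->plug->G->R->H->L->A->refl->G->L'->D->R'->A->plug->B
Char 6 ('F'): step: R->1, L=3; F->plug->F->R->G->L->B->refl->H->L'->B->R'->G->plug->G
Char 7 ('H'): step: R->2, L=3; H->plug->H->R->C->L->E->refl->C->L'->E->R'->A->plug->B
Char 8 ('F'): step: R->3, L=3; F->plug->F->R->A->L->F->refl->D->L'->F->R'->B->plug->A
Final: ciphertext=AFBFBGBA, RIGHT=3, LEFT=3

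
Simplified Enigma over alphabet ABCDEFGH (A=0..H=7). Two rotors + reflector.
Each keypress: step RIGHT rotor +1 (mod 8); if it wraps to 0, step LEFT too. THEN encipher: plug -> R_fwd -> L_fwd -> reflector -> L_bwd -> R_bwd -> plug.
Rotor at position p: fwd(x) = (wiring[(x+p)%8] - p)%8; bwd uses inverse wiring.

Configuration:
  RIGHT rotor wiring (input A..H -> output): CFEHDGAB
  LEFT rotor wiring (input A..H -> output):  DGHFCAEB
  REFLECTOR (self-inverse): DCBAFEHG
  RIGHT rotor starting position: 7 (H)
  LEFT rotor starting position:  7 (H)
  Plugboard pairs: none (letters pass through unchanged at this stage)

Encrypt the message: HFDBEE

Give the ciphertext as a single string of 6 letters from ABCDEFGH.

Char 1 ('H'): step: R->0, L->0 (L advanced); H->plug->H->R->B->L->G->refl->H->L'->C->R'->A->plug->A
Char 2 ('F'): step: R->1, L=0; F->plug->F->R->H->L->B->refl->C->L'->E->R'->A->plug->A
Char 3 ('D'): step: R->2, L=0; D->plug->D->R->E->L->C->refl->B->L'->H->R'->F->plug->F
Char 4 ('B'): step: R->3, L=0; B->plug->B->R->A->L->D->refl->A->L'->F->R'->D->plug->D
Char 5 ('E'): step: R->4, L=0; E->plug->E->R->G->L->E->refl->F->L'->D->R'->H->plug->H
Char 6 ('E'): step: R->5, L=0; E->plug->E->R->A->L->D->refl->A->L'->F->R'->D->plug->D

Answer: AAFDHD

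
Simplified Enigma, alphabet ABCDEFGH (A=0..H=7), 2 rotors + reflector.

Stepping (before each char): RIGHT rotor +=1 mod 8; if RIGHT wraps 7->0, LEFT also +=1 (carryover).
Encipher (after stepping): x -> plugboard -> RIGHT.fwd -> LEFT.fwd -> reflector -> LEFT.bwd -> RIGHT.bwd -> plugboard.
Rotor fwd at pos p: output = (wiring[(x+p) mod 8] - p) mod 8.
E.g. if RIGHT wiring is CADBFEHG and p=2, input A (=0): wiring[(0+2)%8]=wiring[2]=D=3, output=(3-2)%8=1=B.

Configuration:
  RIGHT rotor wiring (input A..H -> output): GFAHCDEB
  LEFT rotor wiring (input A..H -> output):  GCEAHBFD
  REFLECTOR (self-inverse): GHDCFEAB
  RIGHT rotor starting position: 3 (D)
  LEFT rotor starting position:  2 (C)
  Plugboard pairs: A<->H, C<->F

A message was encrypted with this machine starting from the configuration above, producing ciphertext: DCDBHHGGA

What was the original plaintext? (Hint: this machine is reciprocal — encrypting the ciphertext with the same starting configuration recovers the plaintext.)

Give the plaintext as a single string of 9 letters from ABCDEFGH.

Char 1 ('D'): step: R->4, L=2; D->plug->D->R->F->L->B->refl->H->L'->D->R'->H->plug->A
Char 2 ('C'): step: R->5, L=2; C->plug->F->R->D->L->H->refl->B->L'->F->R'->H->plug->A
Char 3 ('D'): step: R->6, L=2; D->plug->D->R->H->L->A->refl->G->L'->B->R'->F->plug->C
Char 4 ('B'): step: R->7, L=2; B->plug->B->R->H->L->A->refl->G->L'->B->R'->D->plug->D
Char 5 ('H'): step: R->0, L->3 (L advanced); H->plug->A->R->G->L->H->refl->B->L'->H->R'->D->plug->D
Char 6 ('H'): step: R->1, L=3; H->plug->A->R->E->L->A->refl->G->L'->C->R'->E->plug->E
Char 7 ('G'): step: R->2, L=3; G->plug->G->R->E->L->A->refl->G->L'->C->R'->E->plug->E
Char 8 ('G'): step: R->3, L=3; G->plug->G->R->C->L->G->refl->A->L'->E->R'->A->plug->H
Char 9 ('A'): step: R->4, L=3; A->plug->H->R->D->L->C->refl->D->L'->F->R'->D->plug->D

Answer: AACDDEEHD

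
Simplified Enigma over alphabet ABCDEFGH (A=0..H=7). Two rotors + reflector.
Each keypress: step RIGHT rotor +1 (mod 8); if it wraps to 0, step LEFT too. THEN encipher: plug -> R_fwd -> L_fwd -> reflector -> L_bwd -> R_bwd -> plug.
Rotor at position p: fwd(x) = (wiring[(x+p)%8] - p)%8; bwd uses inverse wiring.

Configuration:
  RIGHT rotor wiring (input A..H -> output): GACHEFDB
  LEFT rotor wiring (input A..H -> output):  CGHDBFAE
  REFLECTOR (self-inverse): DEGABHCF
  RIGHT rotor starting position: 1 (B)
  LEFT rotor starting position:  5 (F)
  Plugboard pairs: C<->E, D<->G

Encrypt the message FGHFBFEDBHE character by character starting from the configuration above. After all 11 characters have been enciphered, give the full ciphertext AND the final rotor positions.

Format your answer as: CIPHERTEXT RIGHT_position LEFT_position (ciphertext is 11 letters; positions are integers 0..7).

Answer: DBCBGDCBFDG 4 6

Derivation:
Char 1 ('F'): step: R->2, L=5; F->plug->F->R->H->L->E->refl->B->L'->E->R'->G->plug->D
Char 2 ('G'): step: R->3, L=5; G->plug->D->R->A->L->A->refl->D->L'->B->R'->B->plug->B
Char 3 ('H'): step: R->4, L=5; H->plug->H->R->D->L->F->refl->H->L'->C->R'->E->plug->C
Char 4 ('F'): step: R->5, L=5; F->plug->F->R->F->L->C->refl->G->L'->G->R'->B->plug->B
Char 5 ('B'): step: R->6, L=5; B->plug->B->R->D->L->F->refl->H->L'->C->R'->D->plug->G
Char 6 ('F'): step: R->7, L=5; F->plug->F->R->F->L->C->refl->G->L'->G->R'->G->plug->D
Char 7 ('E'): step: R->0, L->6 (L advanced); E->plug->C->R->C->L->E->refl->B->L'->E->R'->E->plug->C
Char 8 ('D'): step: R->1, L=6; D->plug->G->R->A->L->C->refl->G->L'->B->R'->B->plug->B
Char 9 ('B'): step: R->2, L=6; B->plug->B->R->F->L->F->refl->H->L'->H->R'->F->plug->F
Char 10 ('H'): step: R->3, L=6; H->plug->H->R->H->L->H->refl->F->L'->F->R'->G->plug->D
Char 11 ('E'): step: R->4, L=6; E->plug->C->R->H->L->H->refl->F->L'->F->R'->D->plug->G
Final: ciphertext=DBCBGDCBFDG, RIGHT=4, LEFT=6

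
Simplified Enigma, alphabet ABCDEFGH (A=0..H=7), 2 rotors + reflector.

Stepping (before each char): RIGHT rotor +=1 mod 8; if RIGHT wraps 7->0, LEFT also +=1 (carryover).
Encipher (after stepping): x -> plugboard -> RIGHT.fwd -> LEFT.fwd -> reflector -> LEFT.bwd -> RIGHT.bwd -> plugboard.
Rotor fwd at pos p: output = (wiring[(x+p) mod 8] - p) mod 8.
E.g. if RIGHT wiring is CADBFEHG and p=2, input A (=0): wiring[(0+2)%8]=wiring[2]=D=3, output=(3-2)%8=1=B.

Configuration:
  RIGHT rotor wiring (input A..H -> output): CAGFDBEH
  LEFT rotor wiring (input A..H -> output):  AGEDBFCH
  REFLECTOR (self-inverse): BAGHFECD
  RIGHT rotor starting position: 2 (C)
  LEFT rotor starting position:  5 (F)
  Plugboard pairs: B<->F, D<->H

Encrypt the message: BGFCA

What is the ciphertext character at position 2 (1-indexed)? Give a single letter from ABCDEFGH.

Char 1 ('B'): step: R->3, L=5; B->plug->F->R->H->L->E->refl->F->L'->B->R'->D->plug->H
Char 2 ('G'): step: R->4, L=5; G->plug->G->R->C->L->C->refl->G->L'->G->R'->E->plug->E

E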